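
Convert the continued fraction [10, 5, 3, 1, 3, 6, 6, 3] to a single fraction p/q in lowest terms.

98251/9642

Fold from the inside: start with 3/1.
  6 + 1/3 = 19/3
  6 + 3/19 = 117/19
  3 + 19/117 = 370/117
  1 + 117/370 = 487/370
  3 + 370/487 = 1831/487
  5 + 487/1831 = 9642/1831
  10 + 1831/9642 = 98251/9642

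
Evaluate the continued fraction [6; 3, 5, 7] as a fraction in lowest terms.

726/115

Using pₖ = aₖpₖ₋₁ + pₖ₋₂ and qₖ = aₖqₖ₋₁ + qₖ₋₂:
  k=0: a=6, p=6, q=1
  k=1: a=3, p=19, q=3
  k=2: a=5, p=101, q=16
  k=3: a=7, p=726, q=115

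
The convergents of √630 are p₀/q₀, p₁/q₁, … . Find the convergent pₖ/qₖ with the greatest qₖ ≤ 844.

12575/501

√630 = [25; 10, 50, …] (period length 2).
Convergents:
  p_0/q_0 = 25/1
  p_1/q_1 = 251/10
  p_2/q_2 = 12575/501
  p_3/q_3 = 126001/5020
q_2 = 501 ≤ 844 < 5020 = q_3, so the answer is 12575/501.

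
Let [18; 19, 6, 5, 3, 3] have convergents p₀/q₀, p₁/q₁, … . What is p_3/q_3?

10723/594

Using pₖ = aₖpₖ₋₁ + pₖ₋₂, qₖ = aₖqₖ₋₁ + qₖ₋₂ (with p₋₁=1, p₋₂=0, q₋₁=0, q₋₂=1):
  k=0: a=18, p=18, q=1
  k=1: a=19, p=343, q=19
  k=2: a=6, p=2076, q=115
  k=3: a=5, p=10723, q=594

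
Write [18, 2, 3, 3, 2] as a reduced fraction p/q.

Using pₖ = aₖpₖ₋₁ + pₖ₋₂ and qₖ = aₖqₖ₋₁ + qₖ₋₂:
  k=0: a=18, p=18, q=1
  k=1: a=2, p=37, q=2
  k=2: a=3, p=129, q=7
  k=3: a=3, p=424, q=23
  k=4: a=2, p=977, q=53

977/53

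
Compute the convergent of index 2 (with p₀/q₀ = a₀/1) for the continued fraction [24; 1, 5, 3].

Using pₖ = aₖpₖ₋₁ + pₖ₋₂, qₖ = aₖqₖ₋₁ + qₖ₋₂ (with p₋₁=1, p₋₂=0, q₋₁=0, q₋₂=1):
  k=0: a=24, p=24, q=1
  k=1: a=1, p=25, q=1
  k=2: a=5, p=149, q=6

149/6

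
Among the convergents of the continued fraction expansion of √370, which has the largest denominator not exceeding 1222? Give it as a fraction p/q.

12503/650

√370 = [19; 4, 4, 38, …] (period length 3).
Convergents:
  p_0/q_0 = 19/1
  p_1/q_1 = 77/4
  p_2/q_2 = 327/17
  p_3/q_3 = 12503/650
  p_4/q_4 = 50339/2617
q_3 = 650 ≤ 1222 < 2617 = q_4, so the answer is 12503/650.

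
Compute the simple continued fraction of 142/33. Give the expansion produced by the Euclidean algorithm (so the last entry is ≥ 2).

142 = 4*33 + 10
33 = 3*10 + 3
10 = 3*3 + 1
3 = 3*1 + 0  (stop)
So 142/33 = [4; 3, 3, 3].

[4; 3, 3, 3]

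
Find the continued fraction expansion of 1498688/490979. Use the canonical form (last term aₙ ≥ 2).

1498688 = 3×490979 + 25751
490979 = 19×25751 + 1710
25751 = 15×1710 + 101
1710 = 16×101 + 94
101 = 1×94 + 7
94 = 13×7 + 3
7 = 2×3 + 1
3 = 3×1 + 0  (stop)
So 1498688/490979 = [3; 19, 15, 16, 1, 13, 2, 3].

[3; 19, 15, 16, 1, 13, 2, 3]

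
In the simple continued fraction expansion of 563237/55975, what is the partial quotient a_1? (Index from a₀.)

16

563237 = 10·55975 + 3487   →  a_0 = 10
55975 = 16·3487 + 183   →  a_1 = 16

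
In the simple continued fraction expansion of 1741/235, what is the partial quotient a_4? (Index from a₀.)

3

1741 = 7·235 + 96   →  a_0 = 7
235 = 2·96 + 43   →  a_1 = 2
96 = 2·43 + 10   →  a_2 = 2
43 = 4·10 + 3   →  a_3 = 4
10 = 3·3 + 1   →  a_4 = 3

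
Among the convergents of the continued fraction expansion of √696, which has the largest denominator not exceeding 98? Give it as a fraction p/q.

1451/55

√696 = [26; 2, 1, 1, 1, 1, 1, 2, 52, …] (period length 8).
Convergents:
  p_0/q_0 = 26/1
  p_1/q_1 = 53/2
  p_2/q_2 = 79/3
  p_3/q_3 = 132/5
  p_4/q_4 = 211/8
  p_5/q_5 = 343/13
  p_6/q_6 = 554/21
  p_7/q_7 = 1451/55
  p_8/q_8 = 76006/2881
q_7 = 55 ≤ 98 < 2881 = q_8, so the answer is 1451/55.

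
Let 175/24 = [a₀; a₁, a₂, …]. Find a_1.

175 = 7·24 + 7   →  a_0 = 7
24 = 3·7 + 3   →  a_1 = 3

3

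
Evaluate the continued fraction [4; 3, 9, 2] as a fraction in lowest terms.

Using pₖ = aₖpₖ₋₁ + pₖ₋₂ and qₖ = aₖqₖ₋₁ + qₖ₋₂:
  k=0: a=4, p=4, q=1
  k=1: a=3, p=13, q=3
  k=2: a=9, p=121, q=28
  k=3: a=2, p=255, q=59

255/59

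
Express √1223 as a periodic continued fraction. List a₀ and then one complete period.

a₀ = ⌊√1223⌋ = 34.
With m₀=0, d₀=1 and mₖ₊₁ = dₖaₖ − mₖ, dₖ₊₁ = (n − mₖ₊₁²)/dₖ, aₖ₊₁ = ⌊(a₀+mₖ₊₁)/dₖ₊₁⌋:
  k=1: m=34, d=67, a=1
  k=2: m=33, d=2, a=33
  k=3: m=33, d=67, a=1
  k=4: m=34, d=1, a=68
d=1 and a=2a₀=68 at k=4, so the next step gives (m, d) = (34, 67) again — its k=1 value — and the period has length 4.

[34; 1, 33, 1, 68]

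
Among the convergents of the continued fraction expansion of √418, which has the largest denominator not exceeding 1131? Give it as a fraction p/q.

15068/737

√418 = [20; 2, 4, 20, 4, 2, 40, …] (period length 6).
Convergents:
  p_0/q_0 = 20/1
  p_1/q_1 = 41/2
  p_2/q_2 = 184/9
  p_3/q_3 = 3721/182
  p_4/q_4 = 15068/737
  p_5/q_5 = 33857/1656
q_4 = 737 ≤ 1131 < 1656 = q_5, so the answer is 15068/737.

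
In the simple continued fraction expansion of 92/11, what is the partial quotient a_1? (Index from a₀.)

2

92 = 8·11 + 4   →  a_0 = 8
11 = 2·4 + 3   →  a_1 = 2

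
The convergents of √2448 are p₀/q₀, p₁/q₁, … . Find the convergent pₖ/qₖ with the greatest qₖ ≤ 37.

1039/21

√2448 = [49; 2, 10, 2, 98, …] (period length 4).
Convergents:
  p_0/q_0 = 49/1
  p_1/q_1 = 99/2
  p_2/q_2 = 1039/21
  p_3/q_3 = 2177/44
q_2 = 21 ≤ 37 < 44 = q_3, so the answer is 1039/21.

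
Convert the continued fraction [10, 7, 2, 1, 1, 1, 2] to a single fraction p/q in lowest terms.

1571/155

Using pₖ = aₖpₖ₋₁ + pₖ₋₂ and qₖ = aₖqₖ₋₁ + qₖ₋₂:
  k=0: a=10, p=10, q=1
  k=1: a=7, p=71, q=7
  k=2: a=2, p=152, q=15
  k=3: a=1, p=223, q=22
  k=4: a=1, p=375, q=37
  k=5: a=1, p=598, q=59
  k=6: a=2, p=1571, q=155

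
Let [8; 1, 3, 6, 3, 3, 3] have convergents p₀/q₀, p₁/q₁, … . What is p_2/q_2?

Using pₖ = aₖpₖ₋₁ + pₖ₋₂, qₖ = aₖqₖ₋₁ + qₖ₋₂ (with p₋₁=1, p₋₂=0, q₋₁=0, q₋₂=1):
  k=0: a=8, p=8, q=1
  k=1: a=1, p=9, q=1
  k=2: a=3, p=35, q=4

35/4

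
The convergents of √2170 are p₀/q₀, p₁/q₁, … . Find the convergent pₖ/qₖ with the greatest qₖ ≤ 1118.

51754/1111

√2170 = [46; 1, 1, 2, 1, 1, 92, …] (period length 6).
Convergents:
  p_0/q_0 = 46/1
  p_1/q_1 = 47/1
  p_2/q_2 = 93/2
  p_3/q_3 = 233/5
  p_4/q_4 = 326/7
  p_5/q_5 = 559/12
  p_6/q_6 = 51754/1111
  p_7/q_7 = 52313/1123
q_6 = 1111 ≤ 1118 < 1123 = q_7, so the answer is 51754/1111.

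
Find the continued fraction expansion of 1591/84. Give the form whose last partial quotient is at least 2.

1591 = 18*84 + 79
84 = 1*79 + 5
79 = 15*5 + 4
5 = 1*4 + 1
4 = 4*1 + 0  (stop)
So 1591/84 = [18; 1, 15, 1, 4].

[18; 1, 15, 1, 4]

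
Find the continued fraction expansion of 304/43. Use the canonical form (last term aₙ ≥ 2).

304 = 7×43 + 3
43 = 14×3 + 1
3 = 3×1 + 0  (stop)
So 304/43 = [7; 14, 3].

[7; 14, 3]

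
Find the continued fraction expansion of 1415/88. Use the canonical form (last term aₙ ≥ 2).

1415 = 16·88 + 7
88 = 12·7 + 4
7 = 1·4 + 3
4 = 1·3 + 1
3 = 3·1 + 0  (stop)
So 1415/88 = [16; 12, 1, 1, 3].

[16; 12, 1, 1, 3]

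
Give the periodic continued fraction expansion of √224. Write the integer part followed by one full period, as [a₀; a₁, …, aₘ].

a₀ = ⌊√224⌋ = 14.
With m₀=0, d₀=1 and mₖ₊₁ = dₖaₖ − mₖ, dₖ₊₁ = (n − mₖ₊₁²)/dₖ, aₖ₊₁ = ⌊(a₀+mₖ₊₁)/dₖ₊₁⌋:
  k=1: m=14, d=28, a=1
  k=2: m=14, d=1, a=28
d=1 and a=2a₀=28 at k=2, so the next step gives (m, d) = (14, 28) again — its k=1 value — and the period has length 2.

[14; 1, 28]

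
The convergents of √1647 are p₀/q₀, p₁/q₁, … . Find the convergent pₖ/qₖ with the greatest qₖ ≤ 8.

√1647 = [40; 1, 1, 2, 1, 1, 80, …] (period length 6).
Convergents:
  p_0/q_0 = 40/1
  p_1/q_1 = 41/1
  p_2/q_2 = 81/2
  p_3/q_3 = 203/5
  p_4/q_4 = 284/7
  p_5/q_5 = 487/12
q_4 = 7 ≤ 8 < 12 = q_5, so the answer is 284/7.

284/7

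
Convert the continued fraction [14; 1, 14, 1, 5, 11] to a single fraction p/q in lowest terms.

Using pₖ = aₖpₖ₋₁ + pₖ₋₂ and qₖ = aₖqₖ₋₁ + qₖ₋₂:
  k=0: a=14, p=14, q=1
  k=1: a=1, p=15, q=1
  k=2: a=14, p=224, q=15
  k=3: a=1, p=239, q=16
  k=4: a=5, p=1419, q=95
  k=5: a=11, p=15848, q=1061

15848/1061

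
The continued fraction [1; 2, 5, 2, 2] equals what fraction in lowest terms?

Using pₖ = aₖpₖ₋₁ + pₖ₋₂ and qₖ = aₖqₖ₋₁ + qₖ₋₂:
  k=0: a=1, p=1, q=1
  k=1: a=2, p=3, q=2
  k=2: a=5, p=16, q=11
  k=3: a=2, p=35, q=24
  k=4: a=2, p=86, q=59

86/59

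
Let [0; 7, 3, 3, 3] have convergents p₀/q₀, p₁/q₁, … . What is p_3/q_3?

10/73

Using pₖ = aₖpₖ₋₁ + pₖ₋₂, qₖ = aₖqₖ₋₁ + qₖ₋₂ (with p₋₁=1, p₋₂=0, q₋₁=0, q₋₂=1):
  k=0: a=0, p=0, q=1
  k=1: a=7, p=1, q=7
  k=2: a=3, p=3, q=22
  k=3: a=3, p=10, q=73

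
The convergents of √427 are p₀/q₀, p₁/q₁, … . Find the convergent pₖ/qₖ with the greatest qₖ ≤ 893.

7687/372

√427 = [20; 1, 1, 1, 40, …] (period length 4).
Convergents:
  p_0/q_0 = 20/1
  p_1/q_1 = 21/1
  p_2/q_2 = 41/2
  p_3/q_3 = 62/3
  p_4/q_4 = 2521/122
  p_5/q_5 = 2583/125
  p_6/q_6 = 5104/247
  p_7/q_7 = 7687/372
  p_8/q_8 = 312584/15127
q_7 = 372 ≤ 893 < 15127 = q_8, so the answer is 7687/372.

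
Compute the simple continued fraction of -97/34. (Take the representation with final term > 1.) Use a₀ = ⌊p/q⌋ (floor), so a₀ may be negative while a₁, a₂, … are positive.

-97 = -3·34 + 5
34 = 6·5 + 4
5 = 1·4 + 1
4 = 4·1 + 0  (stop)
So -97/34 = [-3; 6, 1, 4].

[-3; 6, 1, 4]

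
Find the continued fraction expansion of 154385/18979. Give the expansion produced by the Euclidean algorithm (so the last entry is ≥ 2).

[8; 7, 2, 3, 3, 2, 9, 5]

154385 = 8·18979 + 2553
18979 = 7·2553 + 1108
2553 = 2·1108 + 337
1108 = 3·337 + 97
337 = 3·97 + 46
97 = 2·46 + 5
46 = 9·5 + 1
5 = 5·1 + 0  (stop)
So 154385/18979 = [8; 7, 2, 3, 3, 2, 9, 5].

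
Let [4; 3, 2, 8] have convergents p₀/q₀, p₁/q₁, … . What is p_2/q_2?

Using pₖ = aₖpₖ₋₁ + pₖ₋₂, qₖ = aₖqₖ₋₁ + qₖ₋₂ (with p₋₁=1, p₋₂=0, q₋₁=0, q₋₂=1):
  k=0: a=4, p=4, q=1
  k=1: a=3, p=13, q=3
  k=2: a=2, p=30, q=7

30/7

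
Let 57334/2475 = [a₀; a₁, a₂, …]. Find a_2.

19

57334 = 23·2475 + 409   →  a_0 = 23
2475 = 6·409 + 21   →  a_1 = 6
409 = 19·21 + 10   →  a_2 = 19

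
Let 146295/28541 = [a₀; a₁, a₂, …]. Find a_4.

17

146295 = 5·28541 + 3590   →  a_0 = 5
28541 = 7·3590 + 3411   →  a_1 = 7
3590 = 1·3411 + 179   →  a_2 = 1
3411 = 19·179 + 10   →  a_3 = 19
179 = 17·10 + 9   →  a_4 = 17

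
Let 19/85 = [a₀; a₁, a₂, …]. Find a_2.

2

19 = 0·85 + 19   →  a_0 = 0
85 = 4·19 + 9   →  a_1 = 4
19 = 2·9 + 1   →  a_2 = 2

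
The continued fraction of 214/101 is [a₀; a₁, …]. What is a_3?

2

214 = 2·101 + 12   →  a_0 = 2
101 = 8·12 + 5   →  a_1 = 8
12 = 2·5 + 2   →  a_2 = 2
5 = 2·2 + 1   →  a_3 = 2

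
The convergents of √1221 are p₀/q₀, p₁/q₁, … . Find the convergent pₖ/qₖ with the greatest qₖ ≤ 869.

21385/612

√1221 = [34; 1, 16, 2, 16, 1, 68, …] (period length 6).
Convergents:
  p_0/q_0 = 34/1
  p_1/q_1 = 35/1
  p_2/q_2 = 594/17
  p_3/q_3 = 1223/35
  p_4/q_4 = 20162/577
  p_5/q_5 = 21385/612
  p_6/q_6 = 1474342/42193
q_5 = 612 ≤ 869 < 42193 = q_6, so the answer is 21385/612.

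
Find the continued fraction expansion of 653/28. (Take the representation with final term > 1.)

653 = 23×28 + 9
28 = 3×9 + 1
9 = 9×1 + 0  (stop)
So 653/28 = [23; 3, 9].

[23; 3, 9]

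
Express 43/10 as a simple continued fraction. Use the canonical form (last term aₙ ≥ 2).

[4; 3, 3]

43 = 4*10 + 3
10 = 3*3 + 1
3 = 3*1 + 0  (stop)
So 43/10 = [4; 3, 3].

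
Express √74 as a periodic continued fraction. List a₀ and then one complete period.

a₀ = ⌊√74⌋ = 8.

[8; 1, 1, 1, 1, 16]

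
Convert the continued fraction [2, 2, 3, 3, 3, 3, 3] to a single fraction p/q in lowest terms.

2018/829

Using pₖ = aₖpₖ₋₁ + pₖ₋₂ and qₖ = aₖqₖ₋₁ + qₖ₋₂:
  k=0: a=2, p=2, q=1
  k=1: a=2, p=5, q=2
  k=2: a=3, p=17, q=7
  k=3: a=3, p=56, q=23
  k=4: a=3, p=185, q=76
  k=5: a=3, p=611, q=251
  k=6: a=3, p=2018, q=829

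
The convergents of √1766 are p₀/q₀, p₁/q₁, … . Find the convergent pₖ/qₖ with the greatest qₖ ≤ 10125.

148302/3529

√1766 = [42; 42, 84, …] (period length 2).
Convergents:
  p_0/q_0 = 42/1
  p_1/q_1 = 1765/42
  p_2/q_2 = 148302/3529
  p_3/q_3 = 6230449/148260
q_2 = 3529 ≤ 10125 < 148260 = q_3, so the answer is 148302/3529.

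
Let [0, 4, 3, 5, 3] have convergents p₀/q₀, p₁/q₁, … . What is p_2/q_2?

3/13

Using pₖ = aₖpₖ₋₁ + pₖ₋₂, qₖ = aₖqₖ₋₁ + qₖ₋₂ (with p₋₁=1, p₋₂=0, q₋₁=0, q₋₂=1):
  k=0: a=0, p=0, q=1
  k=1: a=4, p=1, q=4
  k=2: a=3, p=3, q=13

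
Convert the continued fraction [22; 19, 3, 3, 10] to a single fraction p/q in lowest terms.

Fold from the inside: start with 10/1.
  3 + 1/10 = 31/10
  3 + 10/31 = 103/31
  19 + 31/103 = 1988/103
  22 + 103/1988 = 43839/1988

43839/1988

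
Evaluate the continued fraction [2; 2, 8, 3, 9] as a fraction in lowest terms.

1221/494

Fold from the inside: start with 9/1.
  3 + 1/9 = 28/9
  8 + 9/28 = 233/28
  2 + 28/233 = 494/233
  2 + 233/494 = 1221/494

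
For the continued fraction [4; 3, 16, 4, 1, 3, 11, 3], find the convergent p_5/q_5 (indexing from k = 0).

Using pₖ = aₖpₖ₋₁ + pₖ₋₂, qₖ = aₖqₖ₋₁ + qₖ₋₂ (with p₋₁=1, p₋₂=0, q₋₁=0, q₋₂=1):
  k=0: a=4, p=4, q=1
  k=1: a=3, p=13, q=3
  k=2: a=16, p=212, q=49
  k=3: a=4, p=861, q=199
  k=4: a=1, p=1073, q=248
  k=5: a=3, p=4080, q=943

4080/943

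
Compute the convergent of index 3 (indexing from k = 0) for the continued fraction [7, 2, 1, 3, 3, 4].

81/11

Using pₖ = aₖpₖ₋₁ + pₖ₋₂, qₖ = aₖqₖ₋₁ + qₖ₋₂ (with p₋₁=1, p₋₂=0, q₋₁=0, q₋₂=1):
  k=0: a=7, p=7, q=1
  k=1: a=2, p=15, q=2
  k=2: a=1, p=22, q=3
  k=3: a=3, p=81, q=11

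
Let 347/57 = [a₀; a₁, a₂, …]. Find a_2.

2

347 = 6·57 + 5   →  a_0 = 6
57 = 11·5 + 2   →  a_1 = 11
5 = 2·2 + 1   →  a_2 = 2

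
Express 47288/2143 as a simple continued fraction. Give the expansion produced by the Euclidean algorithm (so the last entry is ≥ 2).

47288 = 22*2143 + 142
2143 = 15*142 + 13
142 = 10*13 + 12
13 = 1*12 + 1
12 = 12*1 + 0  (stop)
So 47288/2143 = [22; 15, 10, 1, 12].

[22; 15, 10, 1, 12]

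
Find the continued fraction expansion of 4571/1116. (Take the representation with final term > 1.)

4571 = 4*1116 + 107
1116 = 10*107 + 46
107 = 2*46 + 15
46 = 3*15 + 1
15 = 15*1 + 0  (stop)
So 4571/1116 = [4; 10, 2, 3, 15].

[4; 10, 2, 3, 15]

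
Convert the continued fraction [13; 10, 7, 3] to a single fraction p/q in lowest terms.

2921/223

Using pₖ = aₖpₖ₋₁ + pₖ₋₂ and qₖ = aₖqₖ₋₁ + qₖ₋₂:
  k=0: a=13, p=13, q=1
  k=1: a=10, p=131, q=10
  k=2: a=7, p=930, q=71
  k=3: a=3, p=2921, q=223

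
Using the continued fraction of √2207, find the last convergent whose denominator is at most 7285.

207505/4417

√2207 = [46; 1, 45, 1, 92, …] (period length 4).
Convergents:
  p_0/q_0 = 46/1
  p_1/q_1 = 47/1
  p_2/q_2 = 2161/46
  p_3/q_3 = 2208/47
  p_4/q_4 = 205297/4370
  p_5/q_5 = 207505/4417
  p_6/q_6 = 9543022/203135
q_5 = 4417 ≤ 7285 < 203135 = q_6, so the answer is 207505/4417.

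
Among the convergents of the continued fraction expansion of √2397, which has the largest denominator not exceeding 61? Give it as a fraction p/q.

2399/49

√2397 = [48; 1, 23, 2, 23, 1, 96, …] (period length 6).
Convergents:
  p_0/q_0 = 48/1
  p_1/q_1 = 49/1
  p_2/q_2 = 1175/24
  p_3/q_3 = 2399/49
  p_4/q_4 = 56352/1151
q_3 = 49 ≤ 61 < 1151 = q_4, so the answer is 2399/49.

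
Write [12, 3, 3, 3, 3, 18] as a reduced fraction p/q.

Fold from the inside: start with 18/1.
  3 + 1/18 = 55/18
  3 + 18/55 = 183/55
  3 + 55/183 = 604/183
  3 + 183/604 = 1995/604
  12 + 604/1995 = 24544/1995

24544/1995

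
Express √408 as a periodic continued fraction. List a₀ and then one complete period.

[20; 5, 40]

a₀ = ⌊√408⌋ = 20.
With m₀=0, d₀=1 and mₖ₊₁ = dₖaₖ − mₖ, dₖ₊₁ = (n − mₖ₊₁²)/dₖ, aₖ₊₁ = ⌊(a₀+mₖ₊₁)/dₖ₊₁⌋:
  k=1: m=20, d=8, a=5
  k=2: m=20, d=1, a=40
d=1 and a=2a₀=40 at k=2, so the next step gives (m, d) = (20, 8) again — its k=1 value — and the period has length 2.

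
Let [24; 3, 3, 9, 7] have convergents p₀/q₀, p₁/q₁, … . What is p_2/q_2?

Using pₖ = aₖpₖ₋₁ + pₖ₋₂, qₖ = aₖqₖ₋₁ + qₖ₋₂ (with p₋₁=1, p₋₂=0, q₋₁=0, q₋₂=1):
  k=0: a=24, p=24, q=1
  k=1: a=3, p=73, q=3
  k=2: a=3, p=243, q=10

243/10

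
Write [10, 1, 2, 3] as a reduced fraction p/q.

107/10

Fold from the inside: start with 3/1.
  2 + 1/3 = 7/3
  1 + 3/7 = 10/7
  10 + 7/10 = 107/10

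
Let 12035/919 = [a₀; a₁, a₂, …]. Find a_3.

12035 = 13·919 + 88   →  a_0 = 13
919 = 10·88 + 39   →  a_1 = 10
88 = 2·39 + 10   →  a_2 = 2
39 = 3·10 + 9   →  a_3 = 3

3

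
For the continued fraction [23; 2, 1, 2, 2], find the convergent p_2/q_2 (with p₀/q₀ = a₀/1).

70/3

Using pₖ = aₖpₖ₋₁ + pₖ₋₂, qₖ = aₖqₖ₋₁ + qₖ₋₂ (with p₋₁=1, p₋₂=0, q₋₁=0, q₋₂=1):
  k=0: a=23, p=23, q=1
  k=1: a=2, p=47, q=2
  k=2: a=1, p=70, q=3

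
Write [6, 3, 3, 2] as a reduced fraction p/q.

Fold from the inside: start with 2/1.
  3 + 1/2 = 7/2
  3 + 2/7 = 23/7
  6 + 7/23 = 145/23

145/23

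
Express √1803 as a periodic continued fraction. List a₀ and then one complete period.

[42; 2, 6, 28, 6, 2, 84]

a₀ = ⌊√1803⌋ = 42.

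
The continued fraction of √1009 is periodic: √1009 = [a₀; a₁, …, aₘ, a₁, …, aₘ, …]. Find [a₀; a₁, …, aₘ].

a₀ = ⌊√1009⌋ = 31.
With m₀=0, d₀=1 and mₖ₊₁ = dₖaₖ − mₖ, dₖ₊₁ = (n − mₖ₊₁²)/dₖ, aₖ₊₁ = ⌊(a₀+mₖ₊₁)/dₖ₊₁⌋:
  k=1: m=31, d=48, a=1
  k=2: m=17, d=15, a=3
  k=3: m=28, d=15, a=3
  k=4: m=17, d=48, a=1
  k=5: m=31, d=1, a=62
d=1 and a=2a₀=62 at k=5, so the next step gives (m, d) = (31, 48) again — its k=1 value — and the period has length 5.

[31; 1, 3, 3, 1, 62]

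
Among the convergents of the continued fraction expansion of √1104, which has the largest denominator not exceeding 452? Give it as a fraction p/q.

√1104 = [33; 4, 2, 2, 2, 4, 66, …] (period length 6).
Convergents:
  p_0/q_0 = 33/1
  p_1/q_1 = 133/4
  p_2/q_2 = 299/9
  p_3/q_3 = 731/22
  p_4/q_4 = 1761/53
  p_5/q_5 = 7775/234
  p_6/q_6 = 514911/15497
q_5 = 234 ≤ 452 < 15497 = q_6, so the answer is 7775/234.

7775/234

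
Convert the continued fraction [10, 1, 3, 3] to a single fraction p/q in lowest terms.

Using pₖ = aₖpₖ₋₁ + pₖ₋₂ and qₖ = aₖqₖ₋₁ + qₖ₋₂:
  k=0: a=10, p=10, q=1
  k=1: a=1, p=11, q=1
  k=2: a=3, p=43, q=4
  k=3: a=3, p=140, q=13

140/13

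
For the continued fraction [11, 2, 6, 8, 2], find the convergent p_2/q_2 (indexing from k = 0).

Using pₖ = aₖpₖ₋₁ + pₖ₋₂, qₖ = aₖqₖ₋₁ + qₖ₋₂ (with p₋₁=1, p₋₂=0, q₋₁=0, q₋₂=1):
  k=0: a=11, p=11, q=1
  k=1: a=2, p=23, q=2
  k=2: a=6, p=149, q=13

149/13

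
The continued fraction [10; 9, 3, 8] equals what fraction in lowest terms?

Using pₖ = aₖpₖ₋₁ + pₖ₋₂ and qₖ = aₖqₖ₋₁ + qₖ₋₂:
  k=0: a=10, p=10, q=1
  k=1: a=9, p=91, q=9
  k=2: a=3, p=283, q=28
  k=3: a=8, p=2355, q=233

2355/233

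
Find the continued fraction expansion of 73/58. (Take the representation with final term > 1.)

73 = 1*58 + 15
58 = 3*15 + 13
15 = 1*13 + 2
13 = 6*2 + 1
2 = 2*1 + 0  (stop)
So 73/58 = [1; 3, 1, 6, 2].

[1; 3, 1, 6, 2]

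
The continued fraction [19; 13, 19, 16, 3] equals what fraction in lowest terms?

232563/12191

Fold from the inside: start with 3/1.
  16 + 1/3 = 49/3
  19 + 3/49 = 934/49
  13 + 49/934 = 12191/934
  19 + 934/12191 = 232563/12191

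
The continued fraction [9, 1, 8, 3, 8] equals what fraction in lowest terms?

2305/233

Using pₖ = aₖpₖ₋₁ + pₖ₋₂ and qₖ = aₖqₖ₋₁ + qₖ₋₂:
  k=0: a=9, p=9, q=1
  k=1: a=1, p=10, q=1
  k=2: a=8, p=89, q=9
  k=3: a=3, p=277, q=28
  k=4: a=8, p=2305, q=233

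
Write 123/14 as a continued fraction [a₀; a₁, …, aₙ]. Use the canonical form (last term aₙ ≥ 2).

[8; 1, 3, 1, 2]

123 = 8*14 + 11
14 = 1*11 + 3
11 = 3*3 + 2
3 = 1*2 + 1
2 = 2*1 + 0  (stop)
So 123/14 = [8; 1, 3, 1, 2].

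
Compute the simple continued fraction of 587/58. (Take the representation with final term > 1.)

587 = 10*58 + 7
58 = 8*7 + 2
7 = 3*2 + 1
2 = 2*1 + 0  (stop)
So 587/58 = [10; 8, 3, 2].

[10; 8, 3, 2]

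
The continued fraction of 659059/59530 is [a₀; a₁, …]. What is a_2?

13

659059 = 11·59530 + 4229   →  a_0 = 11
59530 = 14·4229 + 324   →  a_1 = 14
4229 = 13·324 + 17   →  a_2 = 13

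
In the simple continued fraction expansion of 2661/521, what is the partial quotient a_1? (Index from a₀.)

9

2661 = 5·521 + 56   →  a_0 = 5
521 = 9·56 + 17   →  a_1 = 9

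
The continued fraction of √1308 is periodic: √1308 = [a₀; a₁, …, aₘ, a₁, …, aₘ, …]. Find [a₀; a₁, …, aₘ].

[36; 6, 72]

a₀ = ⌊√1308⌋ = 36.
With m₀=0, d₀=1 and mₖ₊₁ = dₖaₖ − mₖ, dₖ₊₁ = (n − mₖ₊₁²)/dₖ, aₖ₊₁ = ⌊(a₀+mₖ₊₁)/dₖ₊₁⌋:
  k=1: m=36, d=12, a=6
  k=2: m=36, d=1, a=72
d=1 and a=2a₀=72 at k=2, so the next step gives (m, d) = (36, 12) again — its k=1 value — and the period has length 2.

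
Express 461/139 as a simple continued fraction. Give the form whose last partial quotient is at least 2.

461 = 3*139 + 44
139 = 3*44 + 7
44 = 6*7 + 2
7 = 3*2 + 1
2 = 2*1 + 0  (stop)
So 461/139 = [3; 3, 6, 3, 2].

[3; 3, 6, 3, 2]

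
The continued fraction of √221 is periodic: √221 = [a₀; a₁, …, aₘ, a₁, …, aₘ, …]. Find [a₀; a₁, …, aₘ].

a₀ = ⌊√221⌋ = 14.
With m₀=0, d₀=1 and mₖ₊₁ = dₖaₖ − mₖ, dₖ₊₁ = (n − mₖ₊₁²)/dₖ, aₖ₊₁ = ⌊(a₀+mₖ₊₁)/dₖ₊₁⌋:
  k=1: m=14, d=25, a=1
  k=2: m=11, d=4, a=6
  k=3: m=13, d=13, a=2
  k=4: m=13, d=4, a=6
  k=5: m=11, d=25, a=1
  k=6: m=14, d=1, a=28
d=1 and a=2a₀=28 at k=6, so the next step gives (m, d) = (14, 25) again — its k=1 value — and the period has length 6.

[14; 1, 6, 2, 6, 1, 28]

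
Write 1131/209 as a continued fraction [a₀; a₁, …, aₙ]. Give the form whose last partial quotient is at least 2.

1131 = 5·209 + 86
209 = 2·86 + 37
86 = 2·37 + 12
37 = 3·12 + 1
12 = 12·1 + 0  (stop)
So 1131/209 = [5; 2, 2, 3, 12].

[5; 2, 2, 3, 12]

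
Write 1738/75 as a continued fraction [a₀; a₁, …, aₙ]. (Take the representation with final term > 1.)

1738 = 23×75 + 13
75 = 5×13 + 10
13 = 1×10 + 3
10 = 3×3 + 1
3 = 3×1 + 0  (stop)
So 1738/75 = [23; 5, 1, 3, 3].

[23; 5, 1, 3, 3]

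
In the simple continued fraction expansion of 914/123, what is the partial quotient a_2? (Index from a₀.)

3

914 = 7·123 + 53   →  a_0 = 7
123 = 2·53 + 17   →  a_1 = 2
53 = 3·17 + 2   →  a_2 = 3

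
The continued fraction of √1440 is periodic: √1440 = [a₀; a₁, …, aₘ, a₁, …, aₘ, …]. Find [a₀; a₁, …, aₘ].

a₀ = ⌊√1440⌋ = 37.
With m₀=0, d₀=1 and mₖ₊₁ = dₖaₖ − mₖ, dₖ₊₁ = (n − mₖ₊₁²)/dₖ, aₖ₊₁ = ⌊(a₀+mₖ₊₁)/dₖ₊₁⌋:
  k=1: m=37, d=71, a=1
  k=2: m=34, d=4, a=17
  k=3: m=34, d=71, a=1
  k=4: m=37, d=1, a=74
d=1 and a=2a₀=74 at k=4, so the next step gives (m, d) = (37, 71) again — its k=1 value — and the period has length 4.

[37; 1, 17, 1, 74]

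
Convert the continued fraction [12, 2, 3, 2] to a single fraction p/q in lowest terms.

Fold from the inside: start with 2/1.
  3 + 1/2 = 7/2
  2 + 2/7 = 16/7
  12 + 7/16 = 199/16

199/16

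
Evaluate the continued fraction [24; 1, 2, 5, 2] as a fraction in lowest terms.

864/35

Fold from the inside: start with 2/1.
  5 + 1/2 = 11/2
  2 + 2/11 = 24/11
  1 + 11/24 = 35/24
  24 + 24/35 = 864/35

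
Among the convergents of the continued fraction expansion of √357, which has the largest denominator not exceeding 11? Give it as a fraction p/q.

170/9

√357 = [18; 1, 8, 2, 8, 1, 36, …] (period length 6).
Convergents:
  p_0/q_0 = 18/1
  p_1/q_1 = 19/1
  p_2/q_2 = 170/9
  p_3/q_3 = 359/19
q_2 = 9 ≤ 11 < 19 = q_3, so the answer is 170/9.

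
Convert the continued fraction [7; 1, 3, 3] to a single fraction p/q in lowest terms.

Fold from the inside: start with 3/1.
  3 + 1/3 = 10/3
  1 + 3/10 = 13/10
  7 + 10/13 = 101/13

101/13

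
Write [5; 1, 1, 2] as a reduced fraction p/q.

Fold from the inside: start with 2/1.
  1 + 1/2 = 3/2
  1 + 2/3 = 5/3
  5 + 3/5 = 28/5

28/5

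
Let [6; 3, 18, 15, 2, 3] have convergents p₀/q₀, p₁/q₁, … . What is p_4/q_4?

10826/1711

Using pₖ = aₖpₖ₋₁ + pₖ₋₂, qₖ = aₖqₖ₋₁ + qₖ₋₂ (with p₋₁=1, p₋₂=0, q₋₁=0, q₋₂=1):
  k=0: a=6, p=6, q=1
  k=1: a=3, p=19, q=3
  k=2: a=18, p=348, q=55
  k=3: a=15, p=5239, q=828
  k=4: a=2, p=10826, q=1711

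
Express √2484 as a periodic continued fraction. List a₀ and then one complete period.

a₀ = ⌊√2484⌋ = 49.
With m₀=0, d₀=1 and mₖ₊₁ = dₖaₖ − mₖ, dₖ₊₁ = (n − mₖ₊₁²)/dₖ, aₖ₊₁ = ⌊(a₀+mₖ₊₁)/dₖ₊₁⌋:
  k=1: m=49, d=83, a=1
  k=2: m=34, d=16, a=5
  k=3: m=46, d=23, a=4
  k=4: m=46, d=16, a=5
  k=5: m=34, d=83, a=1
  k=6: m=49, d=1, a=98
d=1 and a=2a₀=98 at k=6, so the next step gives (m, d) = (49, 83) again — its k=1 value — and the period has length 6.

[49; 1, 5, 4, 5, 1, 98]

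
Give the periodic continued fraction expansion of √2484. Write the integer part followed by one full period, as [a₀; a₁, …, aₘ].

a₀ = ⌊√2484⌋ = 49.
With m₀=0, d₀=1 and mₖ₊₁ = dₖaₖ − mₖ, dₖ₊₁ = (n − mₖ₊₁²)/dₖ, aₖ₊₁ = ⌊(a₀+mₖ₊₁)/dₖ₊₁⌋:
  k=1: m=49, d=83, a=1
  k=2: m=34, d=16, a=5
  k=3: m=46, d=23, a=4
  k=4: m=46, d=16, a=5
  k=5: m=34, d=83, a=1
  k=6: m=49, d=1, a=98
d=1 and a=2a₀=98 at k=6, so the next step gives (m, d) = (49, 83) again — its k=1 value — and the period has length 6.

[49; 1, 5, 4, 5, 1, 98]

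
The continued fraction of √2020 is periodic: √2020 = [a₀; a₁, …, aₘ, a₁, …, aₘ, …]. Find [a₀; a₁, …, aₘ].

[44; 1, 16, 1, 88]

a₀ = ⌊√2020⌋ = 44.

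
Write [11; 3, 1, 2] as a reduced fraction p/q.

124/11

Using pₖ = aₖpₖ₋₁ + pₖ₋₂ and qₖ = aₖqₖ₋₁ + qₖ₋₂:
  k=0: a=11, p=11, q=1
  k=1: a=3, p=34, q=3
  k=2: a=1, p=45, q=4
  k=3: a=2, p=124, q=11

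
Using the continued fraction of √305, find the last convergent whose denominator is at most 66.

√305 = [17; 2, 6, 2, 34, …] (period length 4).
Convergents:
  p_0/q_0 = 17/1
  p_1/q_1 = 35/2
  p_2/q_2 = 227/13
  p_3/q_3 = 489/28
  p_4/q_4 = 16853/965
q_3 = 28 ≤ 66 < 965 = q_4, so the answer is 489/28.

489/28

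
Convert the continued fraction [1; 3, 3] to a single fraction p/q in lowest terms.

Using pₖ = aₖpₖ₋₁ + pₖ₋₂ and qₖ = aₖqₖ₋₁ + qₖ₋₂:
  k=0: a=1, p=1, q=1
  k=1: a=3, p=4, q=3
  k=2: a=3, p=13, q=10

13/10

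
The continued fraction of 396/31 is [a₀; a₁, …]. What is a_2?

3

396 = 12·31 + 24   →  a_0 = 12
31 = 1·24 + 7   →  a_1 = 1
24 = 3·7 + 3   →  a_2 = 3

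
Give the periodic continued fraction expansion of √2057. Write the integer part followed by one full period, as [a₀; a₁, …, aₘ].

a₀ = ⌊√2057⌋ = 45.
With m₀=0, d₀=1 and mₖ₊₁ = dₖaₖ − mₖ, dₖ₊₁ = (n − mₖ₊₁²)/dₖ, aₖ₊₁ = ⌊(a₀+mₖ₊₁)/dₖ₊₁⌋:
  k=1: m=45, d=32, a=2
  k=2: m=19, d=53, a=1
  k=3: m=34, d=17, a=4
  k=4: m=34, d=53, a=1
  k=5: m=19, d=32, a=2
  k=6: m=45, d=1, a=90
d=1 and a=2a₀=90 at k=6, so the next step gives (m, d) = (45, 32) again — its k=1 value — and the period has length 6.

[45; 2, 1, 4, 1, 2, 90]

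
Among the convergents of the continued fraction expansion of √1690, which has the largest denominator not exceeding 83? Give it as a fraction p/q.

√1690 = [41; 9, 8, 9, 82, …] (period length 4).
Convergents:
  p_0/q_0 = 41/1
  p_1/q_1 = 370/9
  p_2/q_2 = 3001/73
  p_3/q_3 = 27379/666
q_2 = 73 ≤ 83 < 666 = q_3, so the answer is 3001/73.

3001/73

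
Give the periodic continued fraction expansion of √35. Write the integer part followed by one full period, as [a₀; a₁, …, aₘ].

[5; 1, 10]

a₀ = ⌊√35⌋ = 5.
With m₀=0, d₀=1 and mₖ₊₁ = dₖaₖ − mₖ, dₖ₊₁ = (n − mₖ₊₁²)/dₖ, aₖ₊₁ = ⌊(a₀+mₖ₊₁)/dₖ₊₁⌋:
  k=1: m=5, d=10, a=1
  k=2: m=5, d=1, a=10
d=1 and a=2a₀=10 at k=2, so the next step gives (m, d) = (5, 10) again — its k=1 value — and the period has length 2.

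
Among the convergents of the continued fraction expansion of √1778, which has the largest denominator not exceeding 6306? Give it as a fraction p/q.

128017/3036

√1778 = [42; 6, 84, …] (period length 2).
Convergents:
  p_0/q_0 = 42/1
  p_1/q_1 = 253/6
  p_2/q_2 = 21294/505
  p_3/q_3 = 128017/3036
  p_4/q_4 = 10774722/255529
q_3 = 3036 ≤ 6306 < 255529 = q_4, so the answer is 128017/3036.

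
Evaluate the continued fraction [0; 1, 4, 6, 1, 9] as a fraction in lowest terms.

Using pₖ = aₖpₖ₋₁ + pₖ₋₂ and qₖ = aₖqₖ₋₁ + qₖ₋₂:
  k=0: a=0, p=0, q=1
  k=1: a=1, p=1, q=1
  k=2: a=4, p=4, q=5
  k=3: a=6, p=25, q=31
  k=4: a=1, p=29, q=36
  k=5: a=9, p=286, q=355

286/355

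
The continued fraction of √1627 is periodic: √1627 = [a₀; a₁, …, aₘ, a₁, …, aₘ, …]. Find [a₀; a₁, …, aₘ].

a₀ = ⌊√1627⌋ = 40.
With m₀=0, d₀=1 and mₖ₊₁ = dₖaₖ − mₖ, dₖ₊₁ = (n − mₖ₊₁²)/dₖ, aₖ₊₁ = ⌊(a₀+mₖ₊₁)/dₖ₊₁⌋:
  k=1: m=40, d=27, a=2
  k=2: m=14, d=53, a=1
  k=3: m=39, d=2, a=39
  k=4: m=39, d=53, a=1
  k=5: m=14, d=27, a=2
  k=6: m=40, d=1, a=80
d=1 and a=2a₀=80 at k=6, so the next step gives (m, d) = (40, 27) again — its k=1 value — and the period has length 6.

[40; 2, 1, 39, 1, 2, 80]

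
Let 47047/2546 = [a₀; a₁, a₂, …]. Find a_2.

47047 = 18·2546 + 1219   →  a_0 = 18
2546 = 2·1219 + 108   →  a_1 = 2
1219 = 11·108 + 31   →  a_2 = 11

11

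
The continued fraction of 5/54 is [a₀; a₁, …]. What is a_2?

5 = 0·54 + 5   →  a_0 = 0
54 = 10·5 + 4   →  a_1 = 10
5 = 1·4 + 1   →  a_2 = 1

1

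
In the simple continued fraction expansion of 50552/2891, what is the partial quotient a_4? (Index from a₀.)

1

50552 = 17·2891 + 1405   →  a_0 = 17
2891 = 2·1405 + 81   →  a_1 = 2
1405 = 17·81 + 28   →  a_2 = 17
81 = 2·28 + 25   →  a_3 = 2
28 = 1·25 + 3   →  a_4 = 1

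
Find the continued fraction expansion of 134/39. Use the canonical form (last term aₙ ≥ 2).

[3; 2, 3, 2, 2]

134 = 3·39 + 17
39 = 2·17 + 5
17 = 3·5 + 2
5 = 2·2 + 1
2 = 2·1 + 0  (stop)
So 134/39 = [3; 2, 3, 2, 2].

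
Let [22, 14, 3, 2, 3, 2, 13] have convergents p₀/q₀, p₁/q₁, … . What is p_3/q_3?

Using pₖ = aₖpₖ₋₁ + pₖ₋₂, qₖ = aₖqₖ₋₁ + qₖ₋₂ (with p₋₁=1, p₋₂=0, q₋₁=0, q₋₂=1):
  k=0: a=22, p=22, q=1
  k=1: a=14, p=309, q=14
  k=2: a=3, p=949, q=43
  k=3: a=2, p=2207, q=100

2207/100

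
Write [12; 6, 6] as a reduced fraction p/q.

450/37

Fold from the inside: start with 6/1.
  6 + 1/6 = 37/6
  12 + 6/37 = 450/37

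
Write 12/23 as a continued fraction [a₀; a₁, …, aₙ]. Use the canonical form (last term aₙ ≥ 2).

[0; 1, 1, 11]

12 = 0*23 + 12
23 = 1*12 + 11
12 = 1*11 + 1
11 = 11*1 + 0  (stop)
So 12/23 = [0; 1, 1, 11].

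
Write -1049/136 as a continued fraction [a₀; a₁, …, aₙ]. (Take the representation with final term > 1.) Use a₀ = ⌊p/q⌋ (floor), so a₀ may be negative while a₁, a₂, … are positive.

-1049 = -8·136 + 39
136 = 3·39 + 19
39 = 2·19 + 1
19 = 19·1 + 0  (stop)
So -1049/136 = [-8; 3, 2, 19].

[-8; 3, 2, 19]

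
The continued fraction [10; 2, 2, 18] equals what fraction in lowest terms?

957/92

Using pₖ = aₖpₖ₋₁ + pₖ₋₂ and qₖ = aₖqₖ₋₁ + qₖ₋₂:
  k=0: a=10, p=10, q=1
  k=1: a=2, p=21, q=2
  k=2: a=2, p=52, q=5
  k=3: a=18, p=957, q=92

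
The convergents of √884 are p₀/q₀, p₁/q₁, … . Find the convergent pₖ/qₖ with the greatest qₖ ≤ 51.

√884 = [29; 1, 2, 1, 2, 1, 2, 1, 58, …] (period length 8).
Convergents:
  p_0/q_0 = 29/1
  p_1/q_1 = 30/1
  p_2/q_2 = 89/3
  p_3/q_3 = 119/4
  p_4/q_4 = 327/11
  p_5/q_5 = 446/15
  p_6/q_6 = 1219/41
  p_7/q_7 = 1665/56
q_6 = 41 ≤ 51 < 56 = q_7, so the answer is 1219/41.

1219/41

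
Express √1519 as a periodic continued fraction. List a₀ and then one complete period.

[38; 1, 37, 1, 76]

a₀ = ⌊√1519⌋ = 38.
With m₀=0, d₀=1 and mₖ₊₁ = dₖaₖ − mₖ, dₖ₊₁ = (n − mₖ₊₁²)/dₖ, aₖ₊₁ = ⌊(a₀+mₖ₊₁)/dₖ₊₁⌋:
  k=1: m=38, d=75, a=1
  k=2: m=37, d=2, a=37
  k=3: m=37, d=75, a=1
  k=4: m=38, d=1, a=76
d=1 and a=2a₀=76 at k=4, so the next step gives (m, d) = (38, 75) again — its k=1 value — and the period has length 4.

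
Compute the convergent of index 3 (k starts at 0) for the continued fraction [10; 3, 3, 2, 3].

Using pₖ = aₖpₖ₋₁ + pₖ₋₂, qₖ = aₖqₖ₋₁ + qₖ₋₂ (with p₋₁=1, p₋₂=0, q₋₁=0, q₋₂=1):
  k=0: a=10, p=10, q=1
  k=1: a=3, p=31, q=3
  k=2: a=3, p=103, q=10
  k=3: a=2, p=237, q=23

237/23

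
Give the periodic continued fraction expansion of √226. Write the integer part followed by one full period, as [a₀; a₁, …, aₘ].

[15; 30]

a₀ = ⌊√226⌋ = 15.
With m₀=0, d₀=1 and mₖ₊₁ = dₖaₖ − mₖ, dₖ₊₁ = (n − mₖ₊₁²)/dₖ, aₖ₊₁ = ⌊(a₀+mₖ₊₁)/dₖ₊₁⌋:
  k=1: m=15, d=1, a=30
d=1 and a=2a₀=30 at k=1, so the next step gives (m, d) = (15, 1) again — its k=1 value — and the period has length 1.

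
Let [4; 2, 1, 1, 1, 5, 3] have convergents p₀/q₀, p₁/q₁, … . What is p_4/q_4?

Using pₖ = aₖpₖ₋₁ + pₖ₋₂, qₖ = aₖqₖ₋₁ + qₖ₋₂ (with p₋₁=1, p₋₂=0, q₋₁=0, q₋₂=1):
  k=0: a=4, p=4, q=1
  k=1: a=2, p=9, q=2
  k=2: a=1, p=13, q=3
  k=3: a=1, p=22, q=5
  k=4: a=1, p=35, q=8

35/8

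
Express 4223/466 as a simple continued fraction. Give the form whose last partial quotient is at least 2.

[9; 16, 14, 2]

4223 = 9×466 + 29
466 = 16×29 + 2
29 = 14×2 + 1
2 = 2×1 + 0  (stop)
So 4223/466 = [9; 16, 14, 2].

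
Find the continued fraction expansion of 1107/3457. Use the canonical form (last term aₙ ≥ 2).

1107 = 0×3457 + 1107
3457 = 3×1107 + 136
1107 = 8×136 + 19
136 = 7×19 + 3
19 = 6×3 + 1
3 = 3×1 + 0  (stop)
So 1107/3457 = [0; 3, 8, 7, 6, 3].

[0; 3, 8, 7, 6, 3]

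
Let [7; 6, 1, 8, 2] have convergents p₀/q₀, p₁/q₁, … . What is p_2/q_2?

Using pₖ = aₖpₖ₋₁ + pₖ₋₂, qₖ = aₖqₖ₋₁ + qₖ₋₂ (with p₋₁=1, p₋₂=0, q₋₁=0, q₋₂=1):
  k=0: a=7, p=7, q=1
  k=1: a=6, p=43, q=6
  k=2: a=1, p=50, q=7

50/7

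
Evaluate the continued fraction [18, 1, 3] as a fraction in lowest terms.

Fold from the inside: start with 3/1.
  1 + 1/3 = 4/3
  18 + 3/4 = 75/4

75/4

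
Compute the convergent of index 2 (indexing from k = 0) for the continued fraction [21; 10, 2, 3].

Using pₖ = aₖpₖ₋₁ + pₖ₋₂, qₖ = aₖqₖ₋₁ + qₖ₋₂ (with p₋₁=1, p₋₂=0, q₋₁=0, q₋₂=1):
  k=0: a=21, p=21, q=1
  k=1: a=10, p=211, q=10
  k=2: a=2, p=443, q=21

443/21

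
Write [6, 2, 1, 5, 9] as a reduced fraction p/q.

Fold from the inside: start with 9/1.
  5 + 1/9 = 46/9
  1 + 9/46 = 55/46
  2 + 46/55 = 156/55
  6 + 55/156 = 991/156

991/156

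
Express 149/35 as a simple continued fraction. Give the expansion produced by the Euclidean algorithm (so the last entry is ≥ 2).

149 = 4×35 + 9
35 = 3×9 + 8
9 = 1×8 + 1
8 = 8×1 + 0  (stop)
So 149/35 = [4; 3, 1, 8].

[4; 3, 1, 8]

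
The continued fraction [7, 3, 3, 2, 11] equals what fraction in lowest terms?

Fold from the inside: start with 11/1.
  2 + 1/11 = 23/11
  3 + 11/23 = 80/23
  3 + 23/80 = 263/80
  7 + 80/263 = 1921/263

1921/263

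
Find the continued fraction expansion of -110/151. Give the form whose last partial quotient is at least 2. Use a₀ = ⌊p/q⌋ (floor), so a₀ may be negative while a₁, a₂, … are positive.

[-1; 3, 1, 2, 6, 2]

-110 = -1×151 + 41
151 = 3×41 + 28
41 = 1×28 + 13
28 = 2×13 + 2
13 = 6×2 + 1
2 = 2×1 + 0  (stop)
So -110/151 = [-1; 3, 1, 2, 6, 2].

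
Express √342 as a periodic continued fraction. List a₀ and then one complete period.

a₀ = ⌊√342⌋ = 18.
With m₀=0, d₀=1 and mₖ₊₁ = dₖaₖ − mₖ, dₖ₊₁ = (n − mₖ₊₁²)/dₖ, aₖ₊₁ = ⌊(a₀+mₖ₊₁)/dₖ₊₁⌋:
  k=1: m=18, d=18, a=2
  k=2: m=18, d=1, a=36
d=1 and a=2a₀=36 at k=2, so the next step gives (m, d) = (18, 18) again — its k=1 value — and the period has length 2.

[18; 2, 36]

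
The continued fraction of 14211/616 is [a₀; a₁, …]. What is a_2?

3

14211 = 23·616 + 43   →  a_0 = 23
616 = 14·43 + 14   →  a_1 = 14
43 = 3·14 + 1   →  a_2 = 3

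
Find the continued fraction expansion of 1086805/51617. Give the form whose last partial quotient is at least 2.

[21; 18, 8, 14, 1, 2, 2, 3]

1086805 = 21·51617 + 2848
51617 = 18·2848 + 353
2848 = 8·353 + 24
353 = 14·24 + 17
24 = 1·17 + 7
17 = 2·7 + 3
7 = 2·3 + 1
3 = 3·1 + 0  (stop)
So 1086805/51617 = [21; 18, 8, 14, 1, 2, 2, 3].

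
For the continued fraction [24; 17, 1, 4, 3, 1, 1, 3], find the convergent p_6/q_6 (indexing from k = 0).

Using pₖ = aₖpₖ₋₁ + pₖ₋₂, qₖ = aₖqₖ₋₁ + qₖ₋₂ (with p₋₁=1, p₋₂=0, q₋₁=0, q₋₂=1):
  k=0: a=24, p=24, q=1
  k=1: a=17, p=409, q=17
  k=2: a=1, p=433, q=18
  k=3: a=4, p=2141, q=89
  k=4: a=3, p=6856, q=285
  k=5: a=1, p=8997, q=374
  k=6: a=1, p=15853, q=659

15853/659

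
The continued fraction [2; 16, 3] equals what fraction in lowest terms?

101/49

Fold from the inside: start with 3/1.
  16 + 1/3 = 49/3
  2 + 3/49 = 101/49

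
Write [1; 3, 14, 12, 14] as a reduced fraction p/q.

9689/7309

Using pₖ = aₖpₖ₋₁ + pₖ₋₂ and qₖ = aₖqₖ₋₁ + qₖ₋₂:
  k=0: a=1, p=1, q=1
  k=1: a=3, p=4, q=3
  k=2: a=14, p=57, q=43
  k=3: a=12, p=688, q=519
  k=4: a=14, p=9689, q=7309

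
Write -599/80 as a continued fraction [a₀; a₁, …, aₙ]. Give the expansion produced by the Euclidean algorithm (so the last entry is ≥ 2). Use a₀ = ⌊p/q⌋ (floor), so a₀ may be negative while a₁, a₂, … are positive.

-599 = -8·80 + 41
80 = 1·41 + 39
41 = 1·39 + 2
39 = 19·2 + 1
2 = 2·1 + 0  (stop)
So -599/80 = [-8; 1, 1, 19, 2].

[-8; 1, 1, 19, 2]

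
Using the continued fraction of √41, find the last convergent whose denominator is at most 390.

2049/320

√41 = [6; 2, 2, 12, …] (period length 3).
Convergents:
  p_0/q_0 = 6/1
  p_1/q_1 = 13/2
  p_2/q_2 = 32/5
  p_3/q_3 = 397/62
  p_4/q_4 = 826/129
  p_5/q_5 = 2049/320
  p_6/q_6 = 25414/3969
q_5 = 320 ≤ 390 < 3969 = q_6, so the answer is 2049/320.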